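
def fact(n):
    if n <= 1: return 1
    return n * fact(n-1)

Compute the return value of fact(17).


fact(17)
= 17 * fact(16)
= 17 * 16 * fact(15)
= 17 * 16 * 15 * fact(14)
= 17 * 16 * 15 * 14 * fact(13)
= 17 * 16 * 15 * 14 * 13 * fact(12)
= 17 * 16 * 15 * 14 * 13 * 12 * fact(11)
= 17 * 16 * 15 * 14 * 13 * 12 * 11 * fact(10)
= 17 * 16 * 15 * 14 * 13 * 12 * 11 * 10 * fact(9)
= 17 * 16 * 15 * 14 * 13 * 12 * 11 * 10 * 9 * fact(8)
= 17 * 16 * 15 * 14 * 13 * 12 * 11 * 10 * 9 * 8 * fact(7)
= 17 * 16 * 15 * 14 * 13 * 12 * 11 * 10 * 9 * 8 * 7 * fact(6)
= 17 * 16 * 15 * 14 * 13 * 12 * 11 * 10 * 9 * 8 * 7 * 6 * fact(5)
= 17 * 16 * 15 * 14 * 13 * 12 * 11 * 10 * 9 * 8 * 7 * 6 * 5 * fact(4)
= 17 * 16 * 15 * 14 * 13 * 12 * 11 * 10 * 9 * 8 * 7 * 6 * 5 * 4 * fact(3)
= 17 * 16 * 15 * 14 * 13 * 12 * 11 * 10 * 9 * 8 * 7 * 6 * 5 * 4 * 3 * fact(2)
= 17 * 16 * 15 * 14 * 13 * 12 * 11 * 10 * 9 * 8 * 7 * 6 * 5 * 4 * 3 * 2 * fact(1)
= 17 * 16 * 15 * 14 * 13 * 12 * 11 * 10 * 9 * 8 * 7 * 6 * 5 * 4 * 3 * 2 * 1
= 355687428096000

355687428096000


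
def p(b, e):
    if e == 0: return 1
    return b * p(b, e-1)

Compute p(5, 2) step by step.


p(5, 2)
= 5 * p(5, 1)
= 5 * 5 * p(5, 0)
= 5 * 5 * 1
= 25

25


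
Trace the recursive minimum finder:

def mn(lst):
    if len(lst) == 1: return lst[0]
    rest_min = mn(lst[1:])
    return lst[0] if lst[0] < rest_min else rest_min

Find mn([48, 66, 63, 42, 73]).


mn([48, 66, 63, 42, 73]): compare 48 with mn([66, 63, 42, 73])
mn([66, 63, 42, 73]): compare 66 with mn([63, 42, 73])
mn([63, 42, 73]): compare 63 with mn([42, 73])
mn([42, 73]): compare 42 with mn([73])
mn([73]) = 73  (base case)
Compare 42 with 73 -> 42
Compare 63 with 42 -> 42
Compare 66 with 42 -> 42
Compare 48 with 42 -> 42

42


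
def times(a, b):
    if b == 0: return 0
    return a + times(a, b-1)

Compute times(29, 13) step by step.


times(29, 13) = 29 + times(29, 12)
times(29, 12) = 29 + times(29, 11)
times(29, 11) = 29 + times(29, 10)
times(29, 10) = 29 + times(29, 9)
times(29, 9) = 29 + times(29, 8)
times(29, 8) = 29 + times(29, 7)
times(29, 7) = 29 + times(29, 6)
times(29, 6) = 29 + times(29, 5)
times(29, 5) = 29 + times(29, 4)
times(29, 4) = 29 + times(29, 3)
times(29, 3) = 29 + times(29, 2)
times(29, 2) = 29 + times(29, 1)
times(29, 1) = 29 + times(29, 0)
times(29, 0) = 0  (base case)
Total: 29 + 29 + 29 + 29 + 29 + 29 + 29 + 29 + 29 + 29 + 29 + 29 + 29 + 0 = 377

377


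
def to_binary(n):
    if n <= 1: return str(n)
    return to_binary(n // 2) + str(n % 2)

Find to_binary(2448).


to_binary(2448) = to_binary(1224) + '0'
to_binary(1224) = to_binary(612) + '0'
to_binary(612) = to_binary(306) + '0'
to_binary(306) = to_binary(153) + '0'
to_binary(153) = to_binary(76) + '1'
to_binary(76) = to_binary(38) + '0'
to_binary(38) = to_binary(19) + '0'
to_binary(19) = to_binary(9) + '1'
to_binary(9) = to_binary(4) + '1'
to_binary(4) = to_binary(2) + '0'
to_binary(2) = to_binary(1) + '0'
to_binary(1) = '1'  (base case)
Concatenating: '1' + '0' + '0' + '1' + '1' + '0' + '0' + '1' + '0' + '0' + '0' + '0' = '100110010000'

100110010000


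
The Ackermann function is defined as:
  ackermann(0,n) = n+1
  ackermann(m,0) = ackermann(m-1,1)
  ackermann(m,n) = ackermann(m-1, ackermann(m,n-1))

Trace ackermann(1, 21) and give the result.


ackermann(1, 21) = ackermann(0, ackermann(1, 20))
  ackermann(1, 20) = ackermann(0, ackermann(1, 19))
    ackermann(1, 19) = ackermann(0, ackermann(1, 18))
      ackermann(1, 18) = ackermann(0, ackermann(1, 17))
        ackermann(1, 17) = ackermann(0, ackermann(1, 16))
          ackermann(1, 16) = ackermann(0, ackermann(1, 15))
          ackermann(1, 15) = ackermann(0, ackermann(1, 14))
          ackermann(1, 14) = ackermann(0, ackermann(1, 13))
          ackermann(1, 13) = ackermann(0, ackermann(1, 12))
          ackermann(1, 12) = ackermann(0, ackermann(1, 11))
          ackermann(1, 11) = ackermann(0, ackermann(1, 10))
          ackermann(1, 10) = ackermann(0, ackermann(1, 9))
          ackermann(1, 9) = ackermann(0, ackermann(1, 8))
          ackermann(1, 8) = ackermann(0, ackermann(1, 7))
          ackermann(1, 7) = ackermann(0, ackermann(1, 6))
          ackermann(1, 6) = ackermann(0, ackermann(1, 5))
          ackermann(1, 5) = ackermann(0, ackermann(1, 4))
          ackermann(1, 4) = ackermann(0, ackermann(1, 3))
          ackermann(1, 3) = ackermann(0, ackermann(1, 2))
          ackermann(1, 2) = ackermann(0, ackermann(1, 1))
          ackermann(1, 1) = ackermann(0, ackermann(1, 0))
          ackermann(1, 0) = ackermann(0, 1)
          ackermann(0, 1) = 2
            = ackermann(0, 2)
          ackermann(0, 2) = 3
... (trace truncated)
Result: ackermann(1, 21) = 23

23


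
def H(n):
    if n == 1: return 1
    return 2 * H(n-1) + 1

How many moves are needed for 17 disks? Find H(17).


H(17) = 2 * H(16) + 1
H(16) = 2 * H(15) + 1
H(15) = 2 * H(14) + 1
H(14) = 2 * H(13) + 1
H(13) = 2 * H(12) + 1
H(12) = 2 * H(11) + 1
H(11) = 2 * H(10) + 1
H(10) = 2 * H(9) + 1
H(9) = 2 * H(8) + 1
H(8) = 2 * H(7) + 1
H(7) = 2 * H(6) + 1
H(6) = 2 * H(5) + 1
H(5) = 2 * H(4) + 1
H(4) = 2 * H(3) + 1
H(3) = 2 * H(2) + 1
H(2) = 2 * H(1) + 1
H(1) = 1  (base case)
H(2) = 2 * 1 + 1 = 3
H(3) = 2 * 3 + 1 = 7
H(4) = 2 * 7 + 1 = 15
H(5) = 2 * 15 + 1 = 31
H(6) = 2 * 31 + 1 = 63
H(7) = 2 * 63 + 1 = 127
H(8) = 2 * 127 + 1 = 255
H(9) = 2 * 255 + 1 = 511
H(10) = 2 * 511 + 1 = 1023
H(11) = 2 * 1023 + 1 = 2047
H(12) = 2 * 2047 + 1 = 4095
H(13) = 2 * 4095 + 1 = 8191
H(14) = 2 * 8191 + 1 = 16383
H(15) = 2 * 16383 + 1 = 32767
H(16) = 2 * 32767 + 1 = 65535
H(17) = 2 * 65535 + 1 = 131071

131071


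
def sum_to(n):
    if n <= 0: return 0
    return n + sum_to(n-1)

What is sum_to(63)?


sum_to(63)
= 63 + 62 + 61 + 60 + 59 + 58 + 57 + 56 + 55 + 54 + 53 + 52 + 51 + 50 + 49 + 48 + 47 + 46 + 45 + 44 + 43 + 42 + 41 + 40 + 39 + 38 + 37 + 36 + 35 + 34 + 33 + 32 + 31 + 30 + 29 + 28 + 27 + 26 + 25 + 24 + 23 + 22 + 21 + 20 + 19 + 18 + 17 + 16 + 15 + 14 + 13 + 12 + 11 + 10 + 9 + 8 + 7 + 6 + 5 + 4 + 3 + 2 + 1 + sum_to(0)
= 63 + 62 + 61 + 60 + 59 + 58 + 57 + 56 + 55 + 54 + 53 + 52 + 51 + 50 + 49 + 48 + 47 + 46 + 45 + 44 + 43 + 42 + 41 + 40 + 39 + 38 + 37 + 36 + 35 + 34 + 33 + 32 + 31 + 30 + 29 + 28 + 27 + 26 + 25 + 24 + 23 + 22 + 21 + 20 + 19 + 18 + 17 + 16 + 15 + 14 + 13 + 12 + 11 + 10 + 9 + 8 + 7 + 6 + 5 + 4 + 3 + 2 + 1 + 0
= 2016

2016


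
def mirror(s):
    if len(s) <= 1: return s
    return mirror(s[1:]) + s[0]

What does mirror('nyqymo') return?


mirror('nyqymo') = mirror('yqymo') + 'n'
mirror('yqymo') = mirror('qymo') + 'y'
mirror('qymo') = mirror('ymo') + 'q'
mirror('ymo') = mirror('mo') + 'y'
mirror('mo') = mirror('o') + 'm'
mirror('o') = 'o'  (base case)
Concatenating: 'o' + 'm' + 'y' + 'q' + 'y' + 'n' = 'omyqyn'

omyqyn


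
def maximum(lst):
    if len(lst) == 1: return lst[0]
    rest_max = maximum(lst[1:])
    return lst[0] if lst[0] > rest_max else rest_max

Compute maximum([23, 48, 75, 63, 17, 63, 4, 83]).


maximum([23, 48, 75, 63, 17, 63, 4, 83]): compare 23 with maximum([48, 75, 63, 17, 63, 4, 83])
maximum([48, 75, 63, 17, 63, 4, 83]): compare 48 with maximum([75, 63, 17, 63, 4, 83])
maximum([75, 63, 17, 63, 4, 83]): compare 75 with maximum([63, 17, 63, 4, 83])
maximum([63, 17, 63, 4, 83]): compare 63 with maximum([17, 63, 4, 83])
maximum([17, 63, 4, 83]): compare 17 with maximum([63, 4, 83])
maximum([63, 4, 83]): compare 63 with maximum([4, 83])
maximum([4, 83]): compare 4 with maximum([83])
maximum([83]) = 83  (base case)
Compare 4 with 83 -> 83
Compare 63 with 83 -> 83
Compare 17 with 83 -> 83
Compare 63 with 83 -> 83
Compare 75 with 83 -> 83
Compare 48 with 83 -> 83
Compare 23 with 83 -> 83

83


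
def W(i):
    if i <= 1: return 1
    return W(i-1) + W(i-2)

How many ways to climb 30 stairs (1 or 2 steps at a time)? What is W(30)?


Building up from base cases:
W(0) = 1
W(1) = 1
W(2) = W(1) + W(0) = 1 + 1 = 2
W(3) = W(2) + W(1) = 2 + 1 = 3
W(4) = W(3) + W(2) = 3 + 2 = 5
W(5) = W(4) + W(3) = 5 + 3 = 8
W(6) = W(5) + W(4) = 8 + 5 = 13
W(7) = W(6) + W(5) = 13 + 8 = 21
W(8) = W(7) + W(6) = 21 + 13 = 34
W(9) = W(8) + W(7) = 34 + 21 = 55
W(10) = W(9) + W(8) = 55 + 34 = 89
W(11) = W(10) + W(9) = 89 + 55 = 144
W(12) = W(11) + W(10) = 144 + 89 = 233
W(13) = W(12) + W(11) = 233 + 144 = 377
W(14) = W(13) + W(12) = 377 + 233 = 610
W(15) = W(14) + W(13) = 610 + 377 = 987
W(16) = W(15) + W(14) = 987 + 610 = 1597
W(17) = W(16) + W(15) = 1597 + 987 = 2584
W(18) = W(17) + W(16) = 2584 + 1597 = 4181
W(19) = W(18) + W(17) = 4181 + 2584 = 6765
W(20) = W(19) + W(18) = 6765 + 4181 = 10946
W(21) = W(20) + W(19) = 10946 + 6765 = 17711
W(22) = W(21) + W(20) = 17711 + 10946 = 28657
W(23) = W(22) + W(21) = 28657 + 17711 = 46368
W(24) = W(23) + W(22) = 46368 + 28657 = 75025
W(25) = W(24) + W(23) = 75025 + 46368 = 121393
W(26) = W(25) + W(24) = 121393 + 75025 = 196418
W(27) = W(26) + W(25) = 196418 + 121393 = 317811
W(28) = W(27) + W(26) = 317811 + 196418 = 514229
W(29) = W(28) + W(27) = 514229 + 317811 = 832040
W(30) = W(29) + W(28) = 832040 + 514229 = 1346269

1346269


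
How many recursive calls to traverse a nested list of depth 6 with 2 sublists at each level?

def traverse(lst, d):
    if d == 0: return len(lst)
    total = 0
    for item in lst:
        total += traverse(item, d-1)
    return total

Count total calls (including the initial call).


At depth 0 (root): 1 call
At depth 1: each of 1 parents calls traverse on 2 children = 2 calls
At depth 2: each of 2 parents calls traverse on 2 children = 4 calls
At depth 3: each of 4 parents calls traverse on 2 children = 8 calls
At depth 4: each of 8 parents calls traverse on 2 children = 16 calls
At depth 5: each of 16 parents calls traverse on 2 children = 32 calls
At depth 6: each of 32 parents calls traverse on 2 children = 64 calls
Total: 1 + 2 + 4 + 8 + 16 + 32 + 64 = 127

127


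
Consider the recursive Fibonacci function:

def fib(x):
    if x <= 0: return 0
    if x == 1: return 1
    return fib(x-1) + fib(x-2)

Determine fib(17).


Computing fib(17) bottom-up:
fib(0) = 0
fib(1) = 1
fib(2) = fib(1) + fib(0) = 1 + 0 = 1
fib(3) = fib(2) + fib(1) = 1 + 1 = 2
fib(4) = fib(3) + fib(2) = 2 + 1 = 3
fib(5) = fib(4) + fib(3) = 3 + 2 = 5
fib(6) = fib(5) + fib(4) = 5 + 3 = 8
fib(7) = fib(6) + fib(5) = 8 + 5 = 13
fib(8) = fib(7) + fib(6) = 13 + 8 = 21
fib(9) = fib(8) + fib(7) = 21 + 13 = 34
fib(10) = fib(9) + fib(8) = 34 + 21 = 55
fib(11) = fib(10) + fib(9) = 55 + 34 = 89
fib(12) = fib(11) + fib(10) = 89 + 55 = 144
fib(13) = fib(12) + fib(11) = 144 + 89 = 233
fib(14) = fib(13) + fib(12) = 233 + 144 = 377
fib(15) = fib(14) + fib(13) = 377 + 233 = 610
fib(16) = fib(15) + fib(14) = 610 + 377 = 987
fib(17) = fib(16) + fib(15) = 987 + 610 = 1597

1597


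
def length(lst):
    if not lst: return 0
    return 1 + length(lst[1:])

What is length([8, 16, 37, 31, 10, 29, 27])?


length([8, 16, 37, 31, 10, 29, 27]) = 1 + length([16, 37, 31, 10, 29, 27])
length([16, 37, 31, 10, 29, 27]) = 1 + length([37, 31, 10, 29, 27])
length([37, 31, 10, 29, 27]) = 1 + length([31, 10, 29, 27])
length([31, 10, 29, 27]) = 1 + length([10, 29, 27])
length([10, 29, 27]) = 1 + length([29, 27])
length([29, 27]) = 1 + length([27])
length([27]) = 1 + length([])
length([]) = 0  (base case)
Unwinding: 1 + 1 + 1 + 1 + 1 + 1 + 1 + 0 = 7

7


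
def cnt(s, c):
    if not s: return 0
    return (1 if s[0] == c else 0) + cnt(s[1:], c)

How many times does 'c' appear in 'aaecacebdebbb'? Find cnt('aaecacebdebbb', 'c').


s[0]='a' != 'c' -> 0
s[0]='a' != 'c' -> 0
s[0]='e' != 'c' -> 0
s[0]='c' == 'c' -> 1
s[0]='a' != 'c' -> 0
s[0]='c' == 'c' -> 1
s[0]='e' != 'c' -> 0
s[0]='b' != 'c' -> 0
s[0]='d' != 'c' -> 0
s[0]='e' != 'c' -> 0
s[0]='b' != 'c' -> 0
s[0]='b' != 'c' -> 0
s[0]='b' != 'c' -> 0
Sum: 0 + 0 + 0 + 1 + 0 + 1 + 0 + 0 + 0 + 0 + 0 + 0 + 0 = 2

2


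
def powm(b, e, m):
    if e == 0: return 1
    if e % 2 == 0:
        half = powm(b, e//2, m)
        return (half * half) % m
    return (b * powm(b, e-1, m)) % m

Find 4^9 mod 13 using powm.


powm(4, 9, 13): e is odd, compute powm(4, 8, 13)
  powm(4, 8, 13): e is even, compute powm(4, 4, 13)
    powm(4, 4, 13): e is even, compute powm(4, 2, 13)
      powm(4, 2, 13): e is even, compute powm(4, 1, 13)
        powm(4, 1, 13): e is odd, compute powm(4, 0, 13)
          powm(4, 0, 13) = 1
        (4 * 1) % 13 = 4
      half=4, (4*4) % 13 = 3
    half=3, (3*3) % 13 = 9
  half=9, (9*9) % 13 = 3
(4 * 3) % 13 = 12

12


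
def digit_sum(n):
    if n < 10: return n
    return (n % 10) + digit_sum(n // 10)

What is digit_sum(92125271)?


digit_sum(92125271) = 1 + digit_sum(9212527)
digit_sum(9212527) = 7 + digit_sum(921252)
digit_sum(921252) = 2 + digit_sum(92125)
digit_sum(92125) = 5 + digit_sum(9212)
digit_sum(9212) = 2 + digit_sum(921)
digit_sum(921) = 1 + digit_sum(92)
digit_sum(92) = 2 + digit_sum(9)
digit_sum(9) = 9  (base case)
Total: 1 + 7 + 2 + 5 + 2 + 1 + 2 + 9 = 29

29


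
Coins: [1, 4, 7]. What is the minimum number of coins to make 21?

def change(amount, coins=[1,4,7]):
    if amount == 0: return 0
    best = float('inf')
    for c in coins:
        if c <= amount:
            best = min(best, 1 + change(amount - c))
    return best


Building up with DP:
change(0) = 0
change(1) = min(1+change(0)=1+0=1) = 1
change(2) = min(1+change(1)=1+1=2) = 2
change(3) = min(1+change(2)=1+2=3) = 3
change(4) = min(1+change(3)=1+3=4, 1+change(0)=1+0=1) = 1
change(5) = min(1+change(4)=1+1=2, 1+change(1)=1+1=2) = 2
change(6) = min(1+change(5)=1+2=3, 1+change(2)=1+2=3) = 3
change(7) = min(1+change(6)=1+3=4, 1+change(3)=1+3=4, 1+change(0)=1+0=1) = 1
change(8) = min(1+change(7)=1+1=2, 1+change(4)=1+1=2, 1+change(1)=1+1=2) = 2
change(9) = min(1+change(8)=1+2=3, 1+change(5)=1+2=3, 1+change(2)=1+2=3) = 3
change(10) = min(1+change(9)=1+3=4, 1+change(6)=1+3=4, 1+change(3)=1+3=4) = 4
change(11) = min(1+change(10)=1+4=5, 1+change(7)=1+1=2, 1+change(4)=1+1=2) = 2
change(12) = min(1+change(11)=1+2=3, 1+change(8)=1+2=3, 1+change(5)=1+2=3) = 3
change(13) = min(1+change(12)=1+3=4, 1+change(9)=1+3=4, 1+change(6)=1+3=4) = 4
change(14) = min(1+change(13)=1+4=5, 1+change(10)=1+4=5, 1+change(7)=1+1=2) = 2
change(15) = min(1+change(14)=1+2=3, 1+change(11)=1+2=3, 1+change(8)=1+2=3) = 3
change(16) = min(1+change(15)=1+3=4, 1+change(12)=1+3=4, 1+change(9)=1+3=4) = 4
change(17) = min(1+change(16)=1+4=5, 1+change(13)=1+4=5, 1+change(10)=1+4=5) = 5
change(18) = min(1+change(17)=1+5=6, 1+change(14)=1+2=3, 1+change(11)=1+2=3) = 3
change(19) = min(1+change(18)=1+3=4, 1+change(15)=1+3=4, 1+change(12)=1+3=4) = 4
change(20) = min(1+change(19)=1+4=5, 1+change(16)=1+4=5, 1+change(13)=1+4=5) = 5
change(21) = min(1+change(20)=1+5=6, 1+change(17)=1+5=6, 1+change(14)=1+2=3) = 3

3


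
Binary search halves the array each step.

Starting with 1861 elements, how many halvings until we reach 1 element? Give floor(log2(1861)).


1861 / 2 = 930
930 / 2 = 465
465 / 2 = 232
232 / 2 = 116
116 / 2 = 58
58 / 2 = 29
29 / 2 = 14
14 / 2 = 7
7 / 2 = 3
3 / 2 = 1
Reached 1 after 10 halvings

10


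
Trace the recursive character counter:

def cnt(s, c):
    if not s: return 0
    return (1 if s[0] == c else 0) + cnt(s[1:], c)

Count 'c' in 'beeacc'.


s[0]='b' != 'c' -> 0
s[0]='e' != 'c' -> 0
s[0]='e' != 'c' -> 0
s[0]='a' != 'c' -> 0
s[0]='c' == 'c' -> 1
s[0]='c' == 'c' -> 1
Sum: 0 + 0 + 0 + 0 + 1 + 1 = 2

2


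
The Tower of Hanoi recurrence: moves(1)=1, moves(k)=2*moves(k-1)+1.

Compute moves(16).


moves(16) = 2 * moves(15) + 1
moves(15) = 2 * moves(14) + 1
moves(14) = 2 * moves(13) + 1
moves(13) = 2 * moves(12) + 1
moves(12) = 2 * moves(11) + 1
moves(11) = 2 * moves(10) + 1
moves(10) = 2 * moves(9) + 1
moves(9) = 2 * moves(8) + 1
moves(8) = 2 * moves(7) + 1
moves(7) = 2 * moves(6) + 1
moves(6) = 2 * moves(5) + 1
moves(5) = 2 * moves(4) + 1
moves(4) = 2 * moves(3) + 1
moves(3) = 2 * moves(2) + 1
moves(2) = 2 * moves(1) + 1
moves(1) = 1  (base case)
moves(2) = 2 * 1 + 1 = 3
moves(3) = 2 * 3 + 1 = 7
moves(4) = 2 * 7 + 1 = 15
moves(5) = 2 * 15 + 1 = 31
moves(6) = 2 * 31 + 1 = 63
moves(7) = 2 * 63 + 1 = 127
moves(8) = 2 * 127 + 1 = 255
moves(9) = 2 * 255 + 1 = 511
moves(10) = 2 * 511 + 1 = 1023
moves(11) = 2 * 1023 + 1 = 2047
moves(12) = 2 * 2047 + 1 = 4095
moves(13) = 2 * 4095 + 1 = 8191
moves(14) = 2 * 8191 + 1 = 16383
moves(15) = 2 * 16383 + 1 = 32767
moves(16) = 2 * 32767 + 1 = 65535

65535


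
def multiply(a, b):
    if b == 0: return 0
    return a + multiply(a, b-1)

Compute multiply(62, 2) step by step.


multiply(62, 2) = 62 + multiply(62, 1)
multiply(62, 1) = 62 + multiply(62, 0)
multiply(62, 0) = 0  (base case)
Total: 62 + 62 + 0 = 124

124


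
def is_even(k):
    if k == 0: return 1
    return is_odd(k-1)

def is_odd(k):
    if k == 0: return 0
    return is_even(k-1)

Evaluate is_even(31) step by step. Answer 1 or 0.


is_even(31) = is_odd(30)
is_odd(30) = is_even(29)
is_even(29) = is_odd(28)
is_odd(28) = is_even(27)
is_even(27) = is_odd(26)
is_odd(26) = is_even(25)
is_even(25) = is_odd(24)
is_odd(24) = is_even(23)
is_even(23) = is_odd(22)
is_odd(22) = is_even(21)
is_even(21) = is_odd(20)
is_odd(20) = is_even(19)
is_even(19) = is_odd(18)
is_odd(18) = is_even(17)
is_even(17) = is_odd(16)
is_odd(16) = is_even(15)
is_even(15) = is_odd(14)
is_odd(14) = is_even(13)
is_even(13) = is_odd(12)
is_odd(12) = is_even(11)
is_even(11) = is_odd(10)
is_odd(10) = is_even(9)
is_even(9) = is_odd(8)
is_odd(8) = is_even(7)
is_even(7) = is_odd(6)
is_odd(6) = is_even(5)
is_even(5) = is_odd(4)
is_odd(4) = is_even(3)
is_even(3) = is_odd(2)
is_odd(2) = is_even(1)
is_even(1) = is_odd(0)
is_odd(0) = 0  (base case)
Result: 0

0


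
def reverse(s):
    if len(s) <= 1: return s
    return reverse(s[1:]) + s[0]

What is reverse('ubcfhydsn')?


reverse('ubcfhydsn') = reverse('bcfhydsn') + 'u'
reverse('bcfhydsn') = reverse('cfhydsn') + 'b'
reverse('cfhydsn') = reverse('fhydsn') + 'c'
reverse('fhydsn') = reverse('hydsn') + 'f'
reverse('hydsn') = reverse('ydsn') + 'h'
reverse('ydsn') = reverse('dsn') + 'y'
reverse('dsn') = reverse('sn') + 'd'
reverse('sn') = reverse('n') + 's'
reverse('n') = 'n'  (base case)
Concatenating: 'n' + 's' + 'd' + 'y' + 'h' + 'f' + 'c' + 'b' + 'u' = 'nsdyhfcbu'

nsdyhfcbu


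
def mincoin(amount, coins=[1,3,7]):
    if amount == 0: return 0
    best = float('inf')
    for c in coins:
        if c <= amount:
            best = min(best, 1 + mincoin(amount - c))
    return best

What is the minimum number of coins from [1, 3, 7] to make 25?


Building up with DP:
mincoin(0) = 0
mincoin(1) = min(1+mincoin(0)=1+0=1) = 1
mincoin(2) = min(1+mincoin(1)=1+1=2) = 2
mincoin(3) = min(1+mincoin(2)=1+2=3, 1+mincoin(0)=1+0=1) = 1
mincoin(4) = min(1+mincoin(3)=1+1=2, 1+mincoin(1)=1+1=2) = 2
mincoin(5) = min(1+mincoin(4)=1+2=3, 1+mincoin(2)=1+2=3) = 3
mincoin(6) = min(1+mincoin(5)=1+3=4, 1+mincoin(3)=1+1=2) = 2
mincoin(7) = min(1+mincoin(6)=1+2=3, 1+mincoin(4)=1+2=3, 1+mincoin(0)=1+0=1) = 1
mincoin(8) = min(1+mincoin(7)=1+1=2, 1+mincoin(5)=1+3=4, 1+mincoin(1)=1+1=2) = 2
mincoin(9) = min(1+mincoin(8)=1+2=3, 1+mincoin(6)=1+2=3, 1+mincoin(2)=1+2=3) = 3
mincoin(10) = min(1+mincoin(9)=1+3=4, 1+mincoin(7)=1+1=2, 1+mincoin(3)=1+1=2) = 2
mincoin(11) = min(1+mincoin(10)=1+2=3, 1+mincoin(8)=1+2=3, 1+mincoin(4)=1+2=3) = 3
mincoin(12) = min(1+mincoin(11)=1+3=4, 1+mincoin(9)=1+3=4, 1+mincoin(5)=1+3=4) = 4
mincoin(13) = min(1+mincoin(12)=1+4=5, 1+mincoin(10)=1+2=3, 1+mincoin(6)=1+2=3) = 3
mincoin(14) = min(1+mincoin(13)=1+3=4, 1+mincoin(11)=1+3=4, 1+mincoin(7)=1+1=2) = 2
mincoin(15) = min(1+mincoin(14)=1+2=3, 1+mincoin(12)=1+4=5, 1+mincoin(8)=1+2=3) = 3
mincoin(16) = min(1+mincoin(15)=1+3=4, 1+mincoin(13)=1+3=4, 1+mincoin(9)=1+3=4) = 4
mincoin(17) = min(1+mincoin(16)=1+4=5, 1+mincoin(14)=1+2=3, 1+mincoin(10)=1+2=3) = 3
mincoin(18) = min(1+mincoin(17)=1+3=4, 1+mincoin(15)=1+3=4, 1+mincoin(11)=1+3=4) = 4
mincoin(19) = min(1+mincoin(18)=1+4=5, 1+mincoin(16)=1+4=5, 1+mincoin(12)=1+4=5) = 5
mincoin(20) = min(1+mincoin(19)=1+5=6, 1+mincoin(17)=1+3=4, 1+mincoin(13)=1+3=4) = 4
mincoin(21) = min(1+mincoin(20)=1+4=5, 1+mincoin(18)=1+4=5, 1+mincoin(14)=1+2=3) = 3
mincoin(22) = min(1+mincoin(21)=1+3=4, 1+mincoin(19)=1+5=6, 1+mincoin(15)=1+3=4) = 4
mincoin(23) = min(1+mincoin(22)=1+4=5, 1+mincoin(20)=1+4=5, 1+mincoin(16)=1+4=5) = 5
mincoin(24) = min(1+mincoin(23)=1+5=6, 1+mincoin(21)=1+3=4, 1+mincoin(17)=1+3=4) = 4
mincoin(25) = min(1+mincoin(24)=1+4=5, 1+mincoin(22)=1+4=5, 1+mincoin(18)=1+4=5) = 5

5


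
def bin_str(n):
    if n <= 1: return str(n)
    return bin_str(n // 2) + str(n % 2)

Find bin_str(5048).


bin_str(5048) = bin_str(2524) + '0'
bin_str(2524) = bin_str(1262) + '0'
bin_str(1262) = bin_str(631) + '0'
bin_str(631) = bin_str(315) + '1'
bin_str(315) = bin_str(157) + '1'
bin_str(157) = bin_str(78) + '1'
bin_str(78) = bin_str(39) + '0'
bin_str(39) = bin_str(19) + '1'
bin_str(19) = bin_str(9) + '1'
bin_str(9) = bin_str(4) + '1'
bin_str(4) = bin_str(2) + '0'
bin_str(2) = bin_str(1) + '0'
bin_str(1) = '1'  (base case)
Concatenating: '1' + '0' + '0' + '1' + '1' + '1' + '0' + '1' + '1' + '1' + '0' + '0' + '0' = '1001110111000'

1001110111000


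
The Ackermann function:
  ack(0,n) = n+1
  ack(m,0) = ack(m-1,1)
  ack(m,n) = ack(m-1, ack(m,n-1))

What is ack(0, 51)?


ack(0, 51) = 52
Result: ack(0, 51) = 52

52


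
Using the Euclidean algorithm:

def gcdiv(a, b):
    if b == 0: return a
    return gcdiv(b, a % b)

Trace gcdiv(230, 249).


gcdiv(230, 249) = gcdiv(249, 230)
gcdiv(249, 230) = gcdiv(230, 19)
gcdiv(230, 19) = gcdiv(19, 2)
gcdiv(19, 2) = gcdiv(2, 1)
gcdiv(2, 1) = gcdiv(1, 0)
gcdiv(1, 0) = 1  (base case)

1


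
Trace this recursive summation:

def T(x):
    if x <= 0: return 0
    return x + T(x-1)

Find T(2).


T(2)
= 2 + 1 + T(0)
= 2 + 1 + 0
= 3

3


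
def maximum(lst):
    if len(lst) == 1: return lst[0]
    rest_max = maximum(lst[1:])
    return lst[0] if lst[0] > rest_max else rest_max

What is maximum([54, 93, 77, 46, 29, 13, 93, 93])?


maximum([54, 93, 77, 46, 29, 13, 93, 93]): compare 54 with maximum([93, 77, 46, 29, 13, 93, 93])
maximum([93, 77, 46, 29, 13, 93, 93]): compare 93 with maximum([77, 46, 29, 13, 93, 93])
maximum([77, 46, 29, 13, 93, 93]): compare 77 with maximum([46, 29, 13, 93, 93])
maximum([46, 29, 13, 93, 93]): compare 46 with maximum([29, 13, 93, 93])
maximum([29, 13, 93, 93]): compare 29 with maximum([13, 93, 93])
maximum([13, 93, 93]): compare 13 with maximum([93, 93])
maximum([93, 93]): compare 93 with maximum([93])
maximum([93]) = 93  (base case)
Compare 93 with 93 -> 93
Compare 13 with 93 -> 93
Compare 29 with 93 -> 93
Compare 46 with 93 -> 93
Compare 77 with 93 -> 93
Compare 93 with 93 -> 93
Compare 54 with 93 -> 93

93


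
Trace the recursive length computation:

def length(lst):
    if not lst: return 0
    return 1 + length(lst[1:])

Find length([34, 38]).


length([34, 38]) = 1 + length([38])
length([38]) = 1 + length([])
length([]) = 0  (base case)
Unwinding: 1 + 1 + 0 = 2

2


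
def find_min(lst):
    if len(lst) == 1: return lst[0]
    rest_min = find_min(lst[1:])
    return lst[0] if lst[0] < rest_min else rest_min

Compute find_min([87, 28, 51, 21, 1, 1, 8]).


find_min([87, 28, 51, 21, 1, 1, 8]): compare 87 with find_min([28, 51, 21, 1, 1, 8])
find_min([28, 51, 21, 1, 1, 8]): compare 28 with find_min([51, 21, 1, 1, 8])
find_min([51, 21, 1, 1, 8]): compare 51 with find_min([21, 1, 1, 8])
find_min([21, 1, 1, 8]): compare 21 with find_min([1, 1, 8])
find_min([1, 1, 8]): compare 1 with find_min([1, 8])
find_min([1, 8]): compare 1 with find_min([8])
find_min([8]) = 8  (base case)
Compare 1 with 8 -> 1
Compare 1 with 1 -> 1
Compare 21 with 1 -> 1
Compare 51 with 1 -> 1
Compare 28 with 1 -> 1
Compare 87 with 1 -> 1

1


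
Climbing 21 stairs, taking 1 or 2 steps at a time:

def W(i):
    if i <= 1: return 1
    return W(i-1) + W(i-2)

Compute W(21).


Building up from base cases:
W(0) = 1
W(1) = 1
W(2) = W(1) + W(0) = 1 + 1 = 2
W(3) = W(2) + W(1) = 2 + 1 = 3
W(4) = W(3) + W(2) = 3 + 2 = 5
W(5) = W(4) + W(3) = 5 + 3 = 8
W(6) = W(5) + W(4) = 8 + 5 = 13
W(7) = W(6) + W(5) = 13 + 8 = 21
W(8) = W(7) + W(6) = 21 + 13 = 34
W(9) = W(8) + W(7) = 34 + 21 = 55
W(10) = W(9) + W(8) = 55 + 34 = 89
W(11) = W(10) + W(9) = 89 + 55 = 144
W(12) = W(11) + W(10) = 144 + 89 = 233
W(13) = W(12) + W(11) = 233 + 144 = 377
W(14) = W(13) + W(12) = 377 + 233 = 610
W(15) = W(14) + W(13) = 610 + 377 = 987
W(16) = W(15) + W(14) = 987 + 610 = 1597
W(17) = W(16) + W(15) = 1597 + 987 = 2584
W(18) = W(17) + W(16) = 2584 + 1597 = 4181
W(19) = W(18) + W(17) = 4181 + 2584 = 6765
W(20) = W(19) + W(18) = 6765 + 4181 = 10946
W(21) = W(20) + W(19) = 10946 + 6765 = 17711

17711


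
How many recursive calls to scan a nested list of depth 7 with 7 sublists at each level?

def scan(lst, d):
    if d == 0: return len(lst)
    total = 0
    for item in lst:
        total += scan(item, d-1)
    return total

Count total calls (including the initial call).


At depth 0 (root): 1 call
At depth 1: each of 1 parents calls scan on 7 children = 7 calls
At depth 2: each of 7 parents calls scan on 7 children = 49 calls
At depth 3: each of 49 parents calls scan on 7 children = 343 calls
At depth 4: each of 343 parents calls scan on 7 children = 2401 calls
At depth 5: each of 2401 parents calls scan on 7 children = 16807 calls
At depth 6: each of 16807 parents calls scan on 7 children = 117649 calls
At depth 7: each of 117649 parents calls scan on 7 children = 823543 calls
Total: 1 + 7 + 49 + 343 + 2401 + 16807 + 117649 + 823543 = 960800

960800


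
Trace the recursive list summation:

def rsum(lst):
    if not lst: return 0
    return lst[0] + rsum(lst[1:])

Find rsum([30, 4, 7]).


rsum([30, 4, 7]) = 30 + rsum([4, 7])
rsum([4, 7]) = 4 + rsum([7])
rsum([7]) = 7 + rsum([])
rsum([]) = 0  (base case)
Total: 30 + 4 + 7 + 0 = 41

41


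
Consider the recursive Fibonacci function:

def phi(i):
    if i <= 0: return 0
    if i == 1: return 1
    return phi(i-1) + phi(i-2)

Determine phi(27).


Computing phi(27) bottom-up:
phi(0) = 0
phi(1) = 1
phi(2) = phi(1) + phi(0) = 1 + 0 = 1
phi(3) = phi(2) + phi(1) = 1 + 1 = 2
phi(4) = phi(3) + phi(2) = 2 + 1 = 3
phi(5) = phi(4) + phi(3) = 3 + 2 = 5
phi(6) = phi(5) + phi(4) = 5 + 3 = 8
phi(7) = phi(6) + phi(5) = 8 + 5 = 13
phi(8) = phi(7) + phi(6) = 13 + 8 = 21
phi(9) = phi(8) + phi(7) = 21 + 13 = 34
phi(10) = phi(9) + phi(8) = 34 + 21 = 55
phi(11) = phi(10) + phi(9) = 55 + 34 = 89
phi(12) = phi(11) + phi(10) = 89 + 55 = 144
phi(13) = phi(12) + phi(11) = 144 + 89 = 233
phi(14) = phi(13) + phi(12) = 233 + 144 = 377
phi(15) = phi(14) + phi(13) = 377 + 233 = 610
phi(16) = phi(15) + phi(14) = 610 + 377 = 987
phi(17) = phi(16) + phi(15) = 987 + 610 = 1597
phi(18) = phi(17) + phi(16) = 1597 + 987 = 2584
phi(19) = phi(18) + phi(17) = 2584 + 1597 = 4181
phi(20) = phi(19) + phi(18) = 4181 + 2584 = 6765
phi(21) = phi(20) + phi(19) = 6765 + 4181 = 10946
phi(22) = phi(21) + phi(20) = 10946 + 6765 = 17711
phi(23) = phi(22) + phi(21) = 17711 + 10946 = 28657
phi(24) = phi(23) + phi(22) = 28657 + 17711 = 46368
phi(25) = phi(24) + phi(23) = 46368 + 28657 = 75025
phi(26) = phi(25) + phi(24) = 75025 + 46368 = 121393
phi(27) = phi(26) + phi(25) = 121393 + 75025 = 196418

196418


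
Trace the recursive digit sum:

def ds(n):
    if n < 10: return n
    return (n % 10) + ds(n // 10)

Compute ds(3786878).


ds(3786878) = 8 + ds(378687)
ds(378687) = 7 + ds(37868)
ds(37868) = 8 + ds(3786)
ds(3786) = 6 + ds(378)
ds(378) = 8 + ds(37)
ds(37) = 7 + ds(3)
ds(3) = 3  (base case)
Total: 8 + 7 + 8 + 6 + 8 + 7 + 3 = 47

47


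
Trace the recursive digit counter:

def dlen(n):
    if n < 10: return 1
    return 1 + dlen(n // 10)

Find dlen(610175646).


dlen(610175646) = 1 + dlen(61017564)
dlen(61017564) = 1 + dlen(6101756)
dlen(6101756) = 1 + dlen(610175)
dlen(610175) = 1 + dlen(61017)
dlen(61017) = 1 + dlen(6101)
dlen(6101) = 1 + dlen(610)
dlen(610) = 1 + dlen(61)
dlen(61) = 1 + dlen(6)
dlen(6) = 1  (base case: 6 < 10)
Unwinding: 1 + 1 + 1 + 1 + 1 + 1 + 1 + 1 + 1 = 9

9


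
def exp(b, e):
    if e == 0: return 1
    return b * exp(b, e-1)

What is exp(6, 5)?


exp(6, 5)
= 6 * exp(6, 4)
= 6 * 6 * exp(6, 3)
= 6 * 6 * 6 * exp(6, 2)
= 6 * 6 * 6 * 6 * exp(6, 1)
= 6 * 6 * 6 * 6 * 6 * exp(6, 0)
= 6 * 6 * 6 * 6 * 6 * 1
= 7776

7776


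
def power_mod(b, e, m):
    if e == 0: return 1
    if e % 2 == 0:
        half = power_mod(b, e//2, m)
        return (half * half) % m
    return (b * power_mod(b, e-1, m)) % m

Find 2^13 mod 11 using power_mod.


power_mod(2, 13, 11): e is odd, compute power_mod(2, 12, 11)
  power_mod(2, 12, 11): e is even, compute power_mod(2, 6, 11)
    power_mod(2, 6, 11): e is even, compute power_mod(2, 3, 11)
      power_mod(2, 3, 11): e is odd, compute power_mod(2, 2, 11)
        power_mod(2, 2, 11): e is even, compute power_mod(2, 1, 11)
          power_mod(2, 1, 11): e is odd, compute power_mod(2, 0, 11)
          power_mod(2, 0, 11) = 1
          (2 * 1) % 11 = 2
        half=2, (2*2) % 11 = 4
      (2 * 4) % 11 = 8
    half=8, (8*8) % 11 = 9
  half=9, (9*9) % 11 = 4
(2 * 4) % 11 = 8

8


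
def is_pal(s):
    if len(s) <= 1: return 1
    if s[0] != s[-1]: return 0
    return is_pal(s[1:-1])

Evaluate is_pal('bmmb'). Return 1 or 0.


is_pal('bmmb'): s[0]='b' == s[-1]='b' -> check is_pal('mm')
is_pal('mm'): s[0]='m' == s[-1]='m' -> check is_pal('')
is_pal(''): len <= 1 -> return 1  (base case)
Result: 1 (palindrome)

1


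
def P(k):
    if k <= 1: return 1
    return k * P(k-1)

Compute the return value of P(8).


P(8)
= 8 * P(7)
= 8 * 7 * P(6)
= 8 * 7 * 6 * P(5)
= 8 * 7 * 6 * 5 * P(4)
= 8 * 7 * 6 * 5 * 4 * P(3)
= 8 * 7 * 6 * 5 * 4 * 3 * P(2)
= 8 * 7 * 6 * 5 * 4 * 3 * 2 * P(1)
= 8 * 7 * 6 * 5 * 4 * 3 * 2 * 1
= 40320

40320


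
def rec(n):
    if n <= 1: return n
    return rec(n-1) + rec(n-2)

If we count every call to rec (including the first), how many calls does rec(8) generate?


Let C(n) = total calls for rec(n)
C(0) = 1, C(1) = 1
C(2) = 1 + C(1) + C(0) = 1 + 1 + 1 = 3
C(3) = 1 + C(2) + C(1) = 1 + 3 + 1 = 5
C(4) = 1 + C(3) + C(2) = 1 + 5 + 3 = 9
C(5) = 1 + C(4) + C(3) = 1 + 9 + 5 = 15
C(6) = 1 + C(5) + C(4) = 1 + 15 + 9 = 25
C(7) = 1 + C(6) + C(5) = 1 + 25 + 15 = 41
C(8) = 1 + C(7) + C(6) = 1 + 41 + 25 = 67

67


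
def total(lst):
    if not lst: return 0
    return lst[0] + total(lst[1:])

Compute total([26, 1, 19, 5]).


total([26, 1, 19, 5]) = 26 + total([1, 19, 5])
total([1, 19, 5]) = 1 + total([19, 5])
total([19, 5]) = 19 + total([5])
total([5]) = 5 + total([])
total([]) = 0  (base case)
Total: 26 + 1 + 19 + 5 + 0 = 51

51


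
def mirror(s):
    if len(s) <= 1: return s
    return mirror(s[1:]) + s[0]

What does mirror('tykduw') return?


mirror('tykduw') = mirror('ykduw') + 't'
mirror('ykduw') = mirror('kduw') + 'y'
mirror('kduw') = mirror('duw') + 'k'
mirror('duw') = mirror('uw') + 'd'
mirror('uw') = mirror('w') + 'u'
mirror('w') = 'w'  (base case)
Concatenating: 'w' + 'u' + 'd' + 'k' + 'y' + 't' = 'wudkyt'

wudkyt


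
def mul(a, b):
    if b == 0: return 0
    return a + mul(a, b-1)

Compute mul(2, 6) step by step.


mul(2, 6) = 2 + mul(2, 5)
mul(2, 5) = 2 + mul(2, 4)
mul(2, 4) = 2 + mul(2, 3)
mul(2, 3) = 2 + mul(2, 2)
mul(2, 2) = 2 + mul(2, 1)
mul(2, 1) = 2 + mul(2, 0)
mul(2, 0) = 0  (base case)
Total: 2 + 2 + 2 + 2 + 2 + 2 + 0 = 12

12


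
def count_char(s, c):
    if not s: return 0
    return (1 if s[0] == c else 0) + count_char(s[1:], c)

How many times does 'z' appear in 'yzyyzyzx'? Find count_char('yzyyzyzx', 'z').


s[0]='y' != 'z' -> 0
s[0]='z' == 'z' -> 1
s[0]='y' != 'z' -> 0
s[0]='y' != 'z' -> 0
s[0]='z' == 'z' -> 1
s[0]='y' != 'z' -> 0
s[0]='z' == 'z' -> 1
s[0]='x' != 'z' -> 0
Sum: 0 + 1 + 0 + 0 + 1 + 0 + 1 + 0 = 3

3


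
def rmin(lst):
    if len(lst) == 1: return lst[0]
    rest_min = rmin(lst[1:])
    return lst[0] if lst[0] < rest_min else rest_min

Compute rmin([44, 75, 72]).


rmin([44, 75, 72]): compare 44 with rmin([75, 72])
rmin([75, 72]): compare 75 with rmin([72])
rmin([72]) = 72  (base case)
Compare 75 with 72 -> 72
Compare 44 with 72 -> 44

44


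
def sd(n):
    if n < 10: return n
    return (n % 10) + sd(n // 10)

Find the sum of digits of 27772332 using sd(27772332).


sd(27772332) = 2 + sd(2777233)
sd(2777233) = 3 + sd(277723)
sd(277723) = 3 + sd(27772)
sd(27772) = 2 + sd(2777)
sd(2777) = 7 + sd(277)
sd(277) = 7 + sd(27)
sd(27) = 7 + sd(2)
sd(2) = 2  (base case)
Total: 2 + 3 + 3 + 2 + 7 + 7 + 7 + 2 = 33

33


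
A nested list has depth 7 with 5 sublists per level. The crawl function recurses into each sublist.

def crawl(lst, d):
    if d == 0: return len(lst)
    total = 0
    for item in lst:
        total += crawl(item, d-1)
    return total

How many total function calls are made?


At depth 0 (root): 1 call
At depth 1: each of 1 parents calls crawl on 5 children = 5 calls
At depth 2: each of 5 parents calls crawl on 5 children = 25 calls
At depth 3: each of 25 parents calls crawl on 5 children = 125 calls
At depth 4: each of 125 parents calls crawl on 5 children = 625 calls
At depth 5: each of 625 parents calls crawl on 5 children = 3125 calls
At depth 6: each of 3125 parents calls crawl on 5 children = 15625 calls
At depth 7: each of 15625 parents calls crawl on 5 children = 78125 calls
Total: 1 + 5 + 25 + 125 + 625 + 3125 + 15625 + 78125 = 97656

97656


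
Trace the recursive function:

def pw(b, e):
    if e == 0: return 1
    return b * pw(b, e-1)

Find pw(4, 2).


pw(4, 2)
= 4 * pw(4, 1)
= 4 * 4 * pw(4, 0)
= 4 * 4 * 1
= 16

16


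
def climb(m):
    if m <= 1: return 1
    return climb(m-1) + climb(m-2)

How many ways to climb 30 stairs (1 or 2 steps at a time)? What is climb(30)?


Building up from base cases:
climb(0) = 1
climb(1) = 1
climb(2) = climb(1) + climb(0) = 1 + 1 = 2
climb(3) = climb(2) + climb(1) = 2 + 1 = 3
climb(4) = climb(3) + climb(2) = 3 + 2 = 5
climb(5) = climb(4) + climb(3) = 5 + 3 = 8
climb(6) = climb(5) + climb(4) = 8 + 5 = 13
climb(7) = climb(6) + climb(5) = 13 + 8 = 21
climb(8) = climb(7) + climb(6) = 21 + 13 = 34
climb(9) = climb(8) + climb(7) = 34 + 21 = 55
climb(10) = climb(9) + climb(8) = 55 + 34 = 89
climb(11) = climb(10) + climb(9) = 89 + 55 = 144
climb(12) = climb(11) + climb(10) = 144 + 89 = 233
climb(13) = climb(12) + climb(11) = 233 + 144 = 377
climb(14) = climb(13) + climb(12) = 377 + 233 = 610
climb(15) = climb(14) + climb(13) = 610 + 377 = 987
climb(16) = climb(15) + climb(14) = 987 + 610 = 1597
climb(17) = climb(16) + climb(15) = 1597 + 987 = 2584
climb(18) = climb(17) + climb(16) = 2584 + 1597 = 4181
climb(19) = climb(18) + climb(17) = 4181 + 2584 = 6765
climb(20) = climb(19) + climb(18) = 6765 + 4181 = 10946
climb(21) = climb(20) + climb(19) = 10946 + 6765 = 17711
climb(22) = climb(21) + climb(20) = 17711 + 10946 = 28657
climb(23) = climb(22) + climb(21) = 28657 + 17711 = 46368
climb(24) = climb(23) + climb(22) = 46368 + 28657 = 75025
climb(25) = climb(24) + climb(23) = 75025 + 46368 = 121393
climb(26) = climb(25) + climb(24) = 121393 + 75025 = 196418
climb(27) = climb(26) + climb(25) = 196418 + 121393 = 317811
climb(28) = climb(27) + climb(26) = 317811 + 196418 = 514229
climb(29) = climb(28) + climb(27) = 514229 + 317811 = 832040
climb(30) = climb(29) + climb(28) = 832040 + 514229 = 1346269

1346269


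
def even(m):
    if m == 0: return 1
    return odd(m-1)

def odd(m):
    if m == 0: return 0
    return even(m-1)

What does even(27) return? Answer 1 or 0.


even(27) = odd(26)
odd(26) = even(25)
even(25) = odd(24)
odd(24) = even(23)
even(23) = odd(22)
odd(22) = even(21)
even(21) = odd(20)
odd(20) = even(19)
even(19) = odd(18)
odd(18) = even(17)
even(17) = odd(16)
odd(16) = even(15)
even(15) = odd(14)
odd(14) = even(13)
even(13) = odd(12)
odd(12) = even(11)
even(11) = odd(10)
odd(10) = even(9)
even(9) = odd(8)
odd(8) = even(7)
even(7) = odd(6)
odd(6) = even(5)
even(5) = odd(4)
odd(4) = even(3)
even(3) = odd(2)
odd(2) = even(1)
even(1) = odd(0)
odd(0) = 0  (base case)
Result: 0

0


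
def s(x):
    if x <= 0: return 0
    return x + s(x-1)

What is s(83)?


s(83)
= 83 + 82 + 81 + 80 + 79 + 78 + 77 + 76 + 75 + 74 + 73 + 72 + 71 + 70 + 69 + 68 + 67 + 66 + 65 + 64 + 63 + 62 + 61 + 60 + 59 + 58 + 57 + 56 + 55 + 54 + 53 + 52 + 51 + 50 + 49 + 48 + 47 + 46 + 45 + 44 + 43 + 42 + 41 + 40 + 39 + 38 + 37 + 36 + 35 + 34 + 33 + 32 + 31 + 30 + 29 + 28 + 27 + 26 + 25 + 24 + 23 + 22 + 21 + 20 + 19 + 18 + 17 + 16 + 15 + 14 + 13 + 12 + 11 + 10 + 9 + 8 + 7 + 6 + 5 + 4 + 3 + 2 + 1 + s(0)
= 83 + 82 + 81 + 80 + 79 + 78 + 77 + 76 + 75 + 74 + 73 + 72 + 71 + 70 + 69 + 68 + 67 + 66 + 65 + 64 + 63 + 62 + 61 + 60 + 59 + 58 + 57 + 56 + 55 + 54 + 53 + 52 + 51 + 50 + 49 + 48 + 47 + 46 + 45 + 44 + 43 + 42 + 41 + 40 + 39 + 38 + 37 + 36 + 35 + 34 + 33 + 32 + 31 + 30 + 29 + 28 + 27 + 26 + 25 + 24 + 23 + 22 + 21 + 20 + 19 + 18 + 17 + 16 + 15 + 14 + 13 + 12 + 11 + 10 + 9 + 8 + 7 + 6 + 5 + 4 + 3 + 2 + 1 + 0
= 3486

3486


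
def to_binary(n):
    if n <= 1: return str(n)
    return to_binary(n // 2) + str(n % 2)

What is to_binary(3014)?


to_binary(3014) = to_binary(1507) + '0'
to_binary(1507) = to_binary(753) + '1'
to_binary(753) = to_binary(376) + '1'
to_binary(376) = to_binary(188) + '0'
to_binary(188) = to_binary(94) + '0'
to_binary(94) = to_binary(47) + '0'
to_binary(47) = to_binary(23) + '1'
to_binary(23) = to_binary(11) + '1'
to_binary(11) = to_binary(5) + '1'
to_binary(5) = to_binary(2) + '1'
to_binary(2) = to_binary(1) + '0'
to_binary(1) = '1'  (base case)
Concatenating: '1' + '0' + '1' + '1' + '1' + '1' + '0' + '0' + '0' + '1' + '1' + '0' = '101111000110'

101111000110


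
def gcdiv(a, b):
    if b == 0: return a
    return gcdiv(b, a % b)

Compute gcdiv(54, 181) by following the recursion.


gcdiv(54, 181) = gcdiv(181, 54)
gcdiv(181, 54) = gcdiv(54, 19)
gcdiv(54, 19) = gcdiv(19, 16)
gcdiv(19, 16) = gcdiv(16, 3)
gcdiv(16, 3) = gcdiv(3, 1)
gcdiv(3, 1) = gcdiv(1, 0)
gcdiv(1, 0) = 1  (base case)

1


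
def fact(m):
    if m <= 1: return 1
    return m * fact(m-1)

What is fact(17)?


fact(17)
= 17 * fact(16)
= 17 * 16 * fact(15)
= 17 * 16 * 15 * fact(14)
= 17 * 16 * 15 * 14 * fact(13)
= 17 * 16 * 15 * 14 * 13 * fact(12)
= 17 * 16 * 15 * 14 * 13 * 12 * fact(11)
= 17 * 16 * 15 * 14 * 13 * 12 * 11 * fact(10)
= 17 * 16 * 15 * 14 * 13 * 12 * 11 * 10 * fact(9)
= 17 * 16 * 15 * 14 * 13 * 12 * 11 * 10 * 9 * fact(8)
= 17 * 16 * 15 * 14 * 13 * 12 * 11 * 10 * 9 * 8 * fact(7)
= 17 * 16 * 15 * 14 * 13 * 12 * 11 * 10 * 9 * 8 * 7 * fact(6)
= 17 * 16 * 15 * 14 * 13 * 12 * 11 * 10 * 9 * 8 * 7 * 6 * fact(5)
= 17 * 16 * 15 * 14 * 13 * 12 * 11 * 10 * 9 * 8 * 7 * 6 * 5 * fact(4)
= 17 * 16 * 15 * 14 * 13 * 12 * 11 * 10 * 9 * 8 * 7 * 6 * 5 * 4 * fact(3)
= 17 * 16 * 15 * 14 * 13 * 12 * 11 * 10 * 9 * 8 * 7 * 6 * 5 * 4 * 3 * fact(2)
= 17 * 16 * 15 * 14 * 13 * 12 * 11 * 10 * 9 * 8 * 7 * 6 * 5 * 4 * 3 * 2 * fact(1)
= 17 * 16 * 15 * 14 * 13 * 12 * 11 * 10 * 9 * 8 * 7 * 6 * 5 * 4 * 3 * 2 * 1
= 355687428096000

355687428096000


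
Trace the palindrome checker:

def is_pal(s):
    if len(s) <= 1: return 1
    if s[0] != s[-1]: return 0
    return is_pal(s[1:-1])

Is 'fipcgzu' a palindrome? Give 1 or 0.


is_pal('fipcgzu'): s[0]='f' != s[-1]='u' -> return 0
Result: 0 (not a palindrome)

0


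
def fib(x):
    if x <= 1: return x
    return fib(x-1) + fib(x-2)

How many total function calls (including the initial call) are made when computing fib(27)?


Let C(n) = total calls for fib(n)
C(0) = 1, C(1) = 1
C(2) = 1 + C(1) + C(0) = 1 + 1 + 1 = 3
C(3) = 1 + C(2) + C(1) = 1 + 3 + 1 = 5
C(4) = 1 + C(3) + C(2) = 1 + 5 + 3 = 9
C(5) = 1 + C(4) + C(3) = 1 + 9 + 5 = 15
C(6) = 1 + C(5) + C(4) = 1 + 15 + 9 = 25
C(7) = 1 + C(6) + C(5) = 1 + 25 + 15 = 41
C(8) = 1 + C(7) + C(6) = 1 + 41 + 25 = 67
C(9) = 1 + C(8) + C(7) = 1 + 67 + 41 = 109
C(10) = 1 + C(9) + C(8) = 1 + 109 + 67 = 177
C(11) = 1 + C(10) + C(9) = 1 + 177 + 109 = 287
C(12) = 1 + C(11) + C(10) = 1 + 287 + 177 = 465
C(13) = 1 + C(12) + C(11) = 1 + 465 + 287 = 753
C(14) = 1 + C(13) + C(12) = 1 + 753 + 465 = 1219
C(15) = 1 + C(14) + C(13) = 1 + 1219 + 753 = 1973
C(16) = 1 + C(15) + C(14) = 1 + 1973 + 1219 = 3193
C(17) = 1 + C(16) + C(15) = 1 + 3193 + 1973 = 5167
C(18) = 1 + C(17) + C(16) = 1 + 5167 + 3193 = 8361
C(19) = 1 + C(18) + C(17) = 1 + 8361 + 5167 = 13529
C(20) = 1 + C(19) + C(18) = 1 + 13529 + 8361 = 21891
C(21) = 1 + C(20) + C(19) = 1 + 21891 + 13529 = 35421
C(22) = 1 + C(21) + C(20) = 1 + 35421 + 21891 = 57313
C(23) = 1 + C(22) + C(21) = 1 + 57313 + 35421 = 92735
C(24) = 1 + C(23) + C(22) = 1 + 92735 + 57313 = 150049
C(25) = 1 + C(24) + C(23) = 1 + 150049 + 92735 = 242785
C(26) = 1 + C(25) + C(24) = 1 + 242785 + 150049 = 392835
C(27) = 1 + C(26) + C(25) = 1 + 392835 + 242785 = 635621

635621
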